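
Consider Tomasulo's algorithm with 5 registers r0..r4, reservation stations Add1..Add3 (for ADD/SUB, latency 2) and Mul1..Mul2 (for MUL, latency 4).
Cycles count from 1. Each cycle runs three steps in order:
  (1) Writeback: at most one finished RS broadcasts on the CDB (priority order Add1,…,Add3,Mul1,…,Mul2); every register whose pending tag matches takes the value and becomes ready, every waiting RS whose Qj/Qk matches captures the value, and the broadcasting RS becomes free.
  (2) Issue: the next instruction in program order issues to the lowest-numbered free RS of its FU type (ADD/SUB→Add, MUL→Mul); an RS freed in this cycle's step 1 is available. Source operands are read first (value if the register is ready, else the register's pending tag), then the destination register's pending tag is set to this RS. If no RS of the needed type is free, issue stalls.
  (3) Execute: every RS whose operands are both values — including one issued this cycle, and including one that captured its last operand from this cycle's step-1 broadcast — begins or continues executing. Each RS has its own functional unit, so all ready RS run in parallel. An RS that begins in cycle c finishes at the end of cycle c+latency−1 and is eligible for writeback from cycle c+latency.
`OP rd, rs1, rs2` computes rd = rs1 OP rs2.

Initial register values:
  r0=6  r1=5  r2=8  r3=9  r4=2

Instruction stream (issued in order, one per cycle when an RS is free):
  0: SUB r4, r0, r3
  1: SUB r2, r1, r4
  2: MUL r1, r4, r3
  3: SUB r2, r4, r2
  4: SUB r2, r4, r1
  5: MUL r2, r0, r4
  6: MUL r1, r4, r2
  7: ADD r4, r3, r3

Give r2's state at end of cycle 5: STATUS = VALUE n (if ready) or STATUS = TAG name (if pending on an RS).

  c1: issue SUB r4<-Add1  regs: r0:6,r1:5,r2:8,r3:9,r4:Add1
  c2: issue SUB r2<-Add2  regs: r0:6,r1:5,r2:Add2,r3:9,r4:Add1
  c3: CDB Add1=-3; issue MUL r1<-Mul1  regs: r0:6,r1:Mul1,r2:Add2,r3:9,r4:-3
  c4: issue SUB r2<-Add1  regs: r0:6,r1:Mul1,r2:Add1,r3:9,r4:-3
  c5: CDB Add2=8; issue SUB r2<-Add2  regs: r0:6,r1:Mul1,r2:Add2,r3:9,r4:-3

STATUS = TAG Add2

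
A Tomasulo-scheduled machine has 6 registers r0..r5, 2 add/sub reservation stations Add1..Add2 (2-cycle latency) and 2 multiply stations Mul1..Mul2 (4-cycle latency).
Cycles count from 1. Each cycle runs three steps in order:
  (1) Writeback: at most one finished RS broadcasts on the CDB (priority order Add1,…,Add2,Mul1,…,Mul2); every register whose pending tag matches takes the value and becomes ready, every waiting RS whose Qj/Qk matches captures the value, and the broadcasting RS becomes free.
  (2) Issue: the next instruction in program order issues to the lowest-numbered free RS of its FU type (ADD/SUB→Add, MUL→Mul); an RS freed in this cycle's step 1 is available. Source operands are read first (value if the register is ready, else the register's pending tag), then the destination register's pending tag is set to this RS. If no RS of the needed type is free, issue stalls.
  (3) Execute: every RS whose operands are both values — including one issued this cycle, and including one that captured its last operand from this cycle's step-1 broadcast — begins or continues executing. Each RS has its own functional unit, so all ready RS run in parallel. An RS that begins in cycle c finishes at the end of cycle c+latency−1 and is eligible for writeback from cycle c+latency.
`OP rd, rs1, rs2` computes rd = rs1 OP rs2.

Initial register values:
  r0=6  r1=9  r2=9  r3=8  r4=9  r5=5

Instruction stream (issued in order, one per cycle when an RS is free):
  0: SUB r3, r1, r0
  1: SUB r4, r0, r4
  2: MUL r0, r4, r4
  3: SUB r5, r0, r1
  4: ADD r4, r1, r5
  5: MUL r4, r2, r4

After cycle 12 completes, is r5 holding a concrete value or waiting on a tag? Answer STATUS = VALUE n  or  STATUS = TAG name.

c1: issue SUB r3<-Add1 | r0:6,r1:9,r2:9,r3:Add1,r4:9,r5:5
c2: issue SUB r4<-Add2 | r0:6,r1:9,r2:9,r3:Add1,r4:Add2,r5:5
c3: CDB Add1=3; issue MUL r0<-Mul1 | r0:Mul1,r1:9,r2:9,r3:3,r4:Add2,r5:5
c4: CDB Add2=-3; issue SUB r5<-Add1 | r0:Mul1,r1:9,r2:9,r3:3,r4:-3,r5:Add1
c5: issue ADD r4<-Add2 | r0:Mul1,r1:9,r2:9,r3:3,r4:Add2,r5:Add1
c6: issue MUL r4<-Mul2 | r0:Mul1,r1:9,r2:9,r3:3,r4:Mul2,r5:Add1
c7: - | r0:Mul1,r1:9,r2:9,r3:3,r4:Mul2,r5:Add1
c8: CDB Mul1=9 | r0:9,r1:9,r2:9,r3:3,r4:Mul2,r5:Add1
c9: - | r0:9,r1:9,r2:9,r3:3,r4:Mul2,r5:Add1
c10: CDB Add1=0 | r0:9,r1:9,r2:9,r3:3,r4:Mul2,r5:0
c11: - | r0:9,r1:9,r2:9,r3:3,r4:Mul2,r5:0
c12: CDB Add2=9 | r0:9,r1:9,r2:9,r3:3,r4:Mul2,r5:0

STATUS = VALUE 0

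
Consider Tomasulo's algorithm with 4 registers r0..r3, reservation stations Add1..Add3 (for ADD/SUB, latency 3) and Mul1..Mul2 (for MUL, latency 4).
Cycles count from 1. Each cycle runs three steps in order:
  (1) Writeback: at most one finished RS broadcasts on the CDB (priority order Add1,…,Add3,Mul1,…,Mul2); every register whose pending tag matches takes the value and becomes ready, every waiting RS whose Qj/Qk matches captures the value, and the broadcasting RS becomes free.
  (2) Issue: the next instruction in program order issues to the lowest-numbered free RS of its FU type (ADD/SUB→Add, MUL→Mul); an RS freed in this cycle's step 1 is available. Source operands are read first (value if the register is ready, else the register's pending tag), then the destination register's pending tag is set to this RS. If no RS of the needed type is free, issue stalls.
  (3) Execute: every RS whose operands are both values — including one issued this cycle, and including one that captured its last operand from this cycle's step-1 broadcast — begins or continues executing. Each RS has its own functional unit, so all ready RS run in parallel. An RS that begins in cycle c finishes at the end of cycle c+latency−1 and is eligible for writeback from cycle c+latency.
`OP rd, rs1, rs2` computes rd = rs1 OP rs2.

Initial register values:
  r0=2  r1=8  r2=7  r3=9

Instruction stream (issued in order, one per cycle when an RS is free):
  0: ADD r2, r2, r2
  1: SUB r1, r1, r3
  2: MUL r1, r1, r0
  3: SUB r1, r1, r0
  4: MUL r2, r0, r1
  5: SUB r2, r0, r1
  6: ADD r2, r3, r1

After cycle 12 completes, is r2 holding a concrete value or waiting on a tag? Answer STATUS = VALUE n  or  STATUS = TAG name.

  c1: issue ADD r2<-Add1  regs: r0:2,r1:8,r2:Add1,r3:9
  c2: issue SUB r1<-Add2  regs: r0:2,r1:Add2,r2:Add1,r3:9
  c3: issue MUL r1<-Mul1  regs: r0:2,r1:Mul1,r2:Add1,r3:9
  c4: CDB Add1=14; issue SUB r1<-Add1  regs: r0:2,r1:Add1,r2:14,r3:9
  c5: CDB Add2=-1; issue MUL r2<-Mul2  regs: r0:2,r1:Add1,r2:Mul2,r3:9
  c6: issue SUB r2<-Add2  regs: r0:2,r1:Add1,r2:Add2,r3:9
  c7: issue ADD r2<-Add3  regs: r0:2,r1:Add1,r2:Add3,r3:9
  c8: -  regs: r0:2,r1:Add1,r2:Add3,r3:9
  c9: CDB Mul1=-2  regs: r0:2,r1:Add1,r2:Add3,r3:9
  c10: -  regs: r0:2,r1:Add1,r2:Add3,r3:9
  c11: -  regs: r0:2,r1:Add1,r2:Add3,r3:9
  c12: CDB Add1=-4  regs: r0:2,r1:-4,r2:Add3,r3:9

STATUS = TAG Add3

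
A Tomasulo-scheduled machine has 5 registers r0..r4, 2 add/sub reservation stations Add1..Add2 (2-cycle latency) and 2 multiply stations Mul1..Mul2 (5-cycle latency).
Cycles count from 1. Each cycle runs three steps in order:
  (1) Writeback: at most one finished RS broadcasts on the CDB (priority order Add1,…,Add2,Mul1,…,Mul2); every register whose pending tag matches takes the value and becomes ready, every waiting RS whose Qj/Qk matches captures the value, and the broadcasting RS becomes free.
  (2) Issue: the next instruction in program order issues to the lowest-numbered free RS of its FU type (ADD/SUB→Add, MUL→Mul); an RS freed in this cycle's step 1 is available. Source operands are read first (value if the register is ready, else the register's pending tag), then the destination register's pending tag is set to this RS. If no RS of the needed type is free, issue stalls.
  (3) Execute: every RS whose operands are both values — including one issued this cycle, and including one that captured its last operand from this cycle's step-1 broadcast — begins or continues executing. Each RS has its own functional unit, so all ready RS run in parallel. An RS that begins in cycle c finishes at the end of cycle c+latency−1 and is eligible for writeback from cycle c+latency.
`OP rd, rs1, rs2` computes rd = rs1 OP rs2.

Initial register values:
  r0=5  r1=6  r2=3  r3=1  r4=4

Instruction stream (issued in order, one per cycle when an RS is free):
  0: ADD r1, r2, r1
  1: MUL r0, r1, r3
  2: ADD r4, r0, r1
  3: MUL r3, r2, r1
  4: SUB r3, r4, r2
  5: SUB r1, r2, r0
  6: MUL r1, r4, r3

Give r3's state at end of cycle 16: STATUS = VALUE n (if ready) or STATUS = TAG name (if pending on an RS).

STATUS = VALUE 15

cycle 1: issue ADD r1<-Add1 // r0:5,r1:Add1,r2:3,r3:1,r4:4
cycle 2: issue MUL r0<-Mul1 // r0:Mul1,r1:Add1,r2:3,r3:1,r4:4
cycle 3: CDB Add1=9; issue ADD r4<-Add1 // r0:Mul1,r1:9,r2:3,r3:1,r4:Add1
cycle 4: issue MUL r3<-Mul2 // r0:Mul1,r1:9,r2:3,r3:Mul2,r4:Add1
cycle 5: issue SUB r3<-Add2 // r0:Mul1,r1:9,r2:3,r3:Add2,r4:Add1
cycle 6: stall // r0:Mul1,r1:9,r2:3,r3:Add2,r4:Add1
cycle 7: stall // r0:Mul1,r1:9,r2:3,r3:Add2,r4:Add1
cycle 8: CDB Mul1=9; stall // r0:9,r1:9,r2:3,r3:Add2,r4:Add1
cycle 9: CDB Mul2=27; stall // r0:9,r1:9,r2:3,r3:Add2,r4:Add1
cycle 10: CDB Add1=18; issue SUB r1<-Add1 // r0:9,r1:Add1,r2:3,r3:Add2,r4:18
cycle 11: issue MUL r1<-Mul1 // r0:9,r1:Mul1,r2:3,r3:Add2,r4:18
cycle 12: CDB Add1=-6 // r0:9,r1:Mul1,r2:3,r3:Add2,r4:18
cycle 13: CDB Add2=15 // r0:9,r1:Mul1,r2:3,r3:15,r4:18
cycle 14: - // r0:9,r1:Mul1,r2:3,r3:15,r4:18
cycle 15: - // r0:9,r1:Mul1,r2:3,r3:15,r4:18
cycle 16: - // r0:9,r1:Mul1,r2:3,r3:15,r4:18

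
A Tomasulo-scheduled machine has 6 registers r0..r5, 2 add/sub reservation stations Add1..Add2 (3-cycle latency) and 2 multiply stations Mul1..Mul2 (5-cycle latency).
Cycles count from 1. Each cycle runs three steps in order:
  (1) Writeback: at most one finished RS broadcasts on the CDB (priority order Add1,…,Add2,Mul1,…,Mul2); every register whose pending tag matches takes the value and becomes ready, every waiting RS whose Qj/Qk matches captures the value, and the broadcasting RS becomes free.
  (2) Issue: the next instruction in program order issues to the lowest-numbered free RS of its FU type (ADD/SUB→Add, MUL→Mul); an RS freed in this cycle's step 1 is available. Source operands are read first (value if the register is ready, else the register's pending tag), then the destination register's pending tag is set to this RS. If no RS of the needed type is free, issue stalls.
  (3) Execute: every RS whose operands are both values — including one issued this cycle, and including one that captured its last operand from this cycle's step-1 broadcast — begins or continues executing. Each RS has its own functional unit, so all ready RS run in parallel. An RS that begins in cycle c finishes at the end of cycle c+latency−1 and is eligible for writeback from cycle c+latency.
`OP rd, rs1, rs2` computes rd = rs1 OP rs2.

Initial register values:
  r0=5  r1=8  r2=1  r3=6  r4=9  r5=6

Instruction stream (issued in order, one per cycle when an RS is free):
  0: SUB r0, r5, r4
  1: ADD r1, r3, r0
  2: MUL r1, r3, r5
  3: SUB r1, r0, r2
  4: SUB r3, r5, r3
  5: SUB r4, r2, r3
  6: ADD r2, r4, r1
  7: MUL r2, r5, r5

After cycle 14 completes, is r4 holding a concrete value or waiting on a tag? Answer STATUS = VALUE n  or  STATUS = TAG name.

c1: issue SUB r0<-Add1 | r0:Add1,r1:8,r2:1,r3:6,r4:9,r5:6
c2: issue ADD r1<-Add2 | r0:Add1,r1:Add2,r2:1,r3:6,r4:9,r5:6
c3: issue MUL r1<-Mul1 | r0:Add1,r1:Mul1,r2:1,r3:6,r4:9,r5:6
c4: CDB Add1=-3; issue SUB r1<-Add1 | r0:-3,r1:Add1,r2:1,r3:6,r4:9,r5:6
c5: stall | r0:-3,r1:Add1,r2:1,r3:6,r4:9,r5:6
c6: stall | r0:-3,r1:Add1,r2:1,r3:6,r4:9,r5:6
c7: CDB Add1=-4; issue SUB r3<-Add1 | r0:-3,r1:-4,r2:1,r3:Add1,r4:9,r5:6
c8: CDB Add2=3; issue SUB r4<-Add2 | r0:-3,r1:-4,r2:1,r3:Add1,r4:Add2,r5:6
c9: CDB Mul1=36; stall | r0:-3,r1:-4,r2:1,r3:Add1,r4:Add2,r5:6
c10: CDB Add1=0; issue ADD r2<-Add1 | r0:-3,r1:-4,r2:Add1,r3:0,r4:Add2,r5:6
c11: issue MUL r2<-Mul1 | r0:-3,r1:-4,r2:Mul1,r3:0,r4:Add2,r5:6
c12: - | r0:-3,r1:-4,r2:Mul1,r3:0,r4:Add2,r5:6
c13: CDB Add2=1 | r0:-3,r1:-4,r2:Mul1,r3:0,r4:1,r5:6
c14: - | r0:-3,r1:-4,r2:Mul1,r3:0,r4:1,r5:6

STATUS = VALUE 1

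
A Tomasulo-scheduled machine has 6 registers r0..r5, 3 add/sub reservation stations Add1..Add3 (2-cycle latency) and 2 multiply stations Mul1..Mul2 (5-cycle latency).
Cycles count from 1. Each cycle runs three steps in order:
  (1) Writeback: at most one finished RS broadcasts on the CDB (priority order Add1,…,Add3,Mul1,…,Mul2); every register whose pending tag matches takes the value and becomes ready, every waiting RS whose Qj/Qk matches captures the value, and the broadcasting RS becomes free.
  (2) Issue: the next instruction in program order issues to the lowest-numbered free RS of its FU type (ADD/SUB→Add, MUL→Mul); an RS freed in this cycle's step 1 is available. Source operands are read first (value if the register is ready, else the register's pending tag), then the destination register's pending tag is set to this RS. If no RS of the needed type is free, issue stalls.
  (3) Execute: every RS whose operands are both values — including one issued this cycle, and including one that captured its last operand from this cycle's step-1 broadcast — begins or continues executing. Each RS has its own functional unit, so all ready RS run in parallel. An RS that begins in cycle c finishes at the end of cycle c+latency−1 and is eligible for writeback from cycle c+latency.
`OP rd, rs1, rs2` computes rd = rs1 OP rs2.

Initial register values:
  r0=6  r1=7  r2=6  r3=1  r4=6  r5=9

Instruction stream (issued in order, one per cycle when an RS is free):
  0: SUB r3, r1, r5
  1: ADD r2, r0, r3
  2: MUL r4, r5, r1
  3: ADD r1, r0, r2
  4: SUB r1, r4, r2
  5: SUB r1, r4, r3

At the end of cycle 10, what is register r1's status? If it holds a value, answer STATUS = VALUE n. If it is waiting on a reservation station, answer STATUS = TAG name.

STATUS = TAG Add3

  c1: issue SUB r3<-Add1  regs: r0:6,r1:7,r2:6,r3:Add1,r4:6,r5:9
  c2: issue ADD r2<-Add2  regs: r0:6,r1:7,r2:Add2,r3:Add1,r4:6,r5:9
  c3: CDB Add1=-2; issue MUL r4<-Mul1  regs: r0:6,r1:7,r2:Add2,r3:-2,r4:Mul1,r5:9
  c4: issue ADD r1<-Add1  regs: r0:6,r1:Add1,r2:Add2,r3:-2,r4:Mul1,r5:9
  c5: CDB Add2=4; issue SUB r1<-Add2  regs: r0:6,r1:Add2,r2:4,r3:-2,r4:Mul1,r5:9
  c6: issue SUB r1<-Add3  regs: r0:6,r1:Add3,r2:4,r3:-2,r4:Mul1,r5:9
  c7: CDB Add1=10  regs: r0:6,r1:Add3,r2:4,r3:-2,r4:Mul1,r5:9
  c8: CDB Mul1=63  regs: r0:6,r1:Add3,r2:4,r3:-2,r4:63,r5:9
  c9: -  regs: r0:6,r1:Add3,r2:4,r3:-2,r4:63,r5:9
  c10: CDB Add2=59  regs: r0:6,r1:Add3,r2:4,r3:-2,r4:63,r5:9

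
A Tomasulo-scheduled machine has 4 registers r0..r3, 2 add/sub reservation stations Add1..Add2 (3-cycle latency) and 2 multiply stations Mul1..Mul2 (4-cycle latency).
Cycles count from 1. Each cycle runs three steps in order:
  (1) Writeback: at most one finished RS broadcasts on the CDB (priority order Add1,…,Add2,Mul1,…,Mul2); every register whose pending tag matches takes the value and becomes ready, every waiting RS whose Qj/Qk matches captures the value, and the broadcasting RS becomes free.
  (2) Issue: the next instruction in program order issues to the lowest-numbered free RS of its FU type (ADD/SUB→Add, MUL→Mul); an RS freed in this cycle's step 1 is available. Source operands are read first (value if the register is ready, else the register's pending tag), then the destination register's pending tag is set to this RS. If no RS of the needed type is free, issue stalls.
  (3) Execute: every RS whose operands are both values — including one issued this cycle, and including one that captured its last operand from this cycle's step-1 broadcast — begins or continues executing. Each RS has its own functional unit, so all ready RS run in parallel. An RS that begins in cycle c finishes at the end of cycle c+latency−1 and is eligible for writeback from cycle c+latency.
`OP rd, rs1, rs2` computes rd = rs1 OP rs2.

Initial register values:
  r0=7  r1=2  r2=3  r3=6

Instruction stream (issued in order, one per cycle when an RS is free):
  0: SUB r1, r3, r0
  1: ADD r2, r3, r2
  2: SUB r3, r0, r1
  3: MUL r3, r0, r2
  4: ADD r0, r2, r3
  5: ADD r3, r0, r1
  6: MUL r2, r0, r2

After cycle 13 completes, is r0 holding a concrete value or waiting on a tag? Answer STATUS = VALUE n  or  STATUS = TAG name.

cycle 1: issue SUB r1<-Add1 // r0:7,r1:Add1,r2:3,r3:6
cycle 2: issue ADD r2<-Add2 // r0:7,r1:Add1,r2:Add2,r3:6
cycle 3: stall // r0:7,r1:Add1,r2:Add2,r3:6
cycle 4: CDB Add1=-1; issue SUB r3<-Add1 // r0:7,r1:-1,r2:Add2,r3:Add1
cycle 5: CDB Add2=9; issue MUL r3<-Mul1 // r0:7,r1:-1,r2:9,r3:Mul1
cycle 6: issue ADD r0<-Add2 // r0:Add2,r1:-1,r2:9,r3:Mul1
cycle 7: CDB Add1=8; issue ADD r3<-Add1 // r0:Add2,r1:-1,r2:9,r3:Add1
cycle 8: issue MUL r2<-Mul2 // r0:Add2,r1:-1,r2:Mul2,r3:Add1
cycle 9: CDB Mul1=63 // r0:Add2,r1:-1,r2:Mul2,r3:Add1
cycle 10: - // r0:Add2,r1:-1,r2:Mul2,r3:Add1
cycle 11: - // r0:Add2,r1:-1,r2:Mul2,r3:Add1
cycle 12: CDB Add2=72 // r0:72,r1:-1,r2:Mul2,r3:Add1
cycle 13: - // r0:72,r1:-1,r2:Mul2,r3:Add1

STATUS = VALUE 72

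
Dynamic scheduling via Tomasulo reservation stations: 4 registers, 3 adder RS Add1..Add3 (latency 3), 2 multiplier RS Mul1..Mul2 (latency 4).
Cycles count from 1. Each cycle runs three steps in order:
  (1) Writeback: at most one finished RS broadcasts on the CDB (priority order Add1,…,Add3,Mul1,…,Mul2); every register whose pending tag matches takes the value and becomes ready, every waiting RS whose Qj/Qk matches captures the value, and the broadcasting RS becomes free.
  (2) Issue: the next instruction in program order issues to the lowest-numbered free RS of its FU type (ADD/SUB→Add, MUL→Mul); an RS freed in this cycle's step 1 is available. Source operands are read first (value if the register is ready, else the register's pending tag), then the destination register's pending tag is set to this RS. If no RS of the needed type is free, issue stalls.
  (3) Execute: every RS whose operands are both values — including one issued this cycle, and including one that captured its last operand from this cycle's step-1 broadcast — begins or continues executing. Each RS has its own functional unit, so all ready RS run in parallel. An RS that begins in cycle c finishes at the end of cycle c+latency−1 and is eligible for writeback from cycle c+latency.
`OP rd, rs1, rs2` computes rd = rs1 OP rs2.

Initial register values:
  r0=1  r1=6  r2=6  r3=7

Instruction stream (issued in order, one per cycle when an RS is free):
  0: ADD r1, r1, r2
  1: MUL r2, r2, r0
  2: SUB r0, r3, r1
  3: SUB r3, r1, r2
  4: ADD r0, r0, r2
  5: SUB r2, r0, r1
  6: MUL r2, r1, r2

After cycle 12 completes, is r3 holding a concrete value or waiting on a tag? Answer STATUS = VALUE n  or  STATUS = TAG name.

STATUS = VALUE 6

c1: issue ADD r1<-Add1 | r0:1,r1:Add1,r2:6,r3:7
c2: issue MUL r2<-Mul1 | r0:1,r1:Add1,r2:Mul1,r3:7
c3: issue SUB r0<-Add2 | r0:Add2,r1:Add1,r2:Mul1,r3:7
c4: CDB Add1=12; issue SUB r3<-Add1 | r0:Add2,r1:12,r2:Mul1,r3:Add1
c5: issue ADD r0<-Add3 | r0:Add3,r1:12,r2:Mul1,r3:Add1
c6: CDB Mul1=6; stall | r0:Add3,r1:12,r2:6,r3:Add1
c7: CDB Add2=-5; issue SUB r2<-Add2 | r0:Add3,r1:12,r2:Add2,r3:Add1
c8: issue MUL r2<-Mul1 | r0:Add3,r1:12,r2:Mul1,r3:Add1
c9: CDB Add1=6 | r0:Add3,r1:12,r2:Mul1,r3:6
c10: CDB Add3=1 | r0:1,r1:12,r2:Mul1,r3:6
c11: - | r0:1,r1:12,r2:Mul1,r3:6
c12: - | r0:1,r1:12,r2:Mul1,r3:6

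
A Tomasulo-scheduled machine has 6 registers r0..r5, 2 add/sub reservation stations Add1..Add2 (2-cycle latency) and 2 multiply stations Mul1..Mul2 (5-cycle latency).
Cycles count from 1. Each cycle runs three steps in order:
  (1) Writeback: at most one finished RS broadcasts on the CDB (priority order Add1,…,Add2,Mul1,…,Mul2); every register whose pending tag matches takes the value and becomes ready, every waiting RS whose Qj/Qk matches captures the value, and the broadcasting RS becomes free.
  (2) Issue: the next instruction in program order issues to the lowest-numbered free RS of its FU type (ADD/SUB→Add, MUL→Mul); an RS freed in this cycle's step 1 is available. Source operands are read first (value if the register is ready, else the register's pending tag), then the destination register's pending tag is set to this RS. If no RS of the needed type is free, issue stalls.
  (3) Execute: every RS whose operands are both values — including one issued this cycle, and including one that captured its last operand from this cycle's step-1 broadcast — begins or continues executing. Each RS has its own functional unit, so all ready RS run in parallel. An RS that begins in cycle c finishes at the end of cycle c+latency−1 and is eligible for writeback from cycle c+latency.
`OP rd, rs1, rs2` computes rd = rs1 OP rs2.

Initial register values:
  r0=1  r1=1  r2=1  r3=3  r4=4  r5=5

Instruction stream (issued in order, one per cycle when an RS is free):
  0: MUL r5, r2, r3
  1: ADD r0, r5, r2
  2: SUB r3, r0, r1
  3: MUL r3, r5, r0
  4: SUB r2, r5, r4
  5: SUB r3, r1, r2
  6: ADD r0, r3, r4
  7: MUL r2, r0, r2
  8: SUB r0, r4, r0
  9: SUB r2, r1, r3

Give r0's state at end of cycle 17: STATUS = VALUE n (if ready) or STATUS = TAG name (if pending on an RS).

STATUS = VALUE -2

cycle 1: issue MUL r5<-Mul1 // r0:1,r1:1,r2:1,r3:3,r4:4,r5:Mul1
cycle 2: issue ADD r0<-Add1 // r0:Add1,r1:1,r2:1,r3:3,r4:4,r5:Mul1
cycle 3: issue SUB r3<-Add2 // r0:Add1,r1:1,r2:1,r3:Add2,r4:4,r5:Mul1
cycle 4: issue MUL r3<-Mul2 // r0:Add1,r1:1,r2:1,r3:Mul2,r4:4,r5:Mul1
cycle 5: stall // r0:Add1,r1:1,r2:1,r3:Mul2,r4:4,r5:Mul1
cycle 6: CDB Mul1=3; stall // r0:Add1,r1:1,r2:1,r3:Mul2,r4:4,r5:3
cycle 7: stall // r0:Add1,r1:1,r2:1,r3:Mul2,r4:4,r5:3
cycle 8: CDB Add1=4; issue SUB r2<-Add1 // r0:4,r1:1,r2:Add1,r3:Mul2,r4:4,r5:3
cycle 9: stall // r0:4,r1:1,r2:Add1,r3:Mul2,r4:4,r5:3
cycle 10: CDB Add1=-1; issue SUB r3<-Add1 // r0:4,r1:1,r2:-1,r3:Add1,r4:4,r5:3
cycle 11: CDB Add2=3; issue ADD r0<-Add2 // r0:Add2,r1:1,r2:-1,r3:Add1,r4:4,r5:3
cycle 12: CDB Add1=2; issue MUL r2<-Mul1 // r0:Add2,r1:1,r2:Mul1,r3:2,r4:4,r5:3
cycle 13: CDB Mul2=12; issue SUB r0<-Add1 // r0:Add1,r1:1,r2:Mul1,r3:2,r4:4,r5:3
cycle 14: CDB Add2=6; issue SUB r2<-Add2 // r0:Add1,r1:1,r2:Add2,r3:2,r4:4,r5:3
cycle 15: - // r0:Add1,r1:1,r2:Add2,r3:2,r4:4,r5:3
cycle 16: CDB Add1=-2 // r0:-2,r1:1,r2:Add2,r3:2,r4:4,r5:3
cycle 17: CDB Add2=-1 // r0:-2,r1:1,r2:-1,r3:2,r4:4,r5:3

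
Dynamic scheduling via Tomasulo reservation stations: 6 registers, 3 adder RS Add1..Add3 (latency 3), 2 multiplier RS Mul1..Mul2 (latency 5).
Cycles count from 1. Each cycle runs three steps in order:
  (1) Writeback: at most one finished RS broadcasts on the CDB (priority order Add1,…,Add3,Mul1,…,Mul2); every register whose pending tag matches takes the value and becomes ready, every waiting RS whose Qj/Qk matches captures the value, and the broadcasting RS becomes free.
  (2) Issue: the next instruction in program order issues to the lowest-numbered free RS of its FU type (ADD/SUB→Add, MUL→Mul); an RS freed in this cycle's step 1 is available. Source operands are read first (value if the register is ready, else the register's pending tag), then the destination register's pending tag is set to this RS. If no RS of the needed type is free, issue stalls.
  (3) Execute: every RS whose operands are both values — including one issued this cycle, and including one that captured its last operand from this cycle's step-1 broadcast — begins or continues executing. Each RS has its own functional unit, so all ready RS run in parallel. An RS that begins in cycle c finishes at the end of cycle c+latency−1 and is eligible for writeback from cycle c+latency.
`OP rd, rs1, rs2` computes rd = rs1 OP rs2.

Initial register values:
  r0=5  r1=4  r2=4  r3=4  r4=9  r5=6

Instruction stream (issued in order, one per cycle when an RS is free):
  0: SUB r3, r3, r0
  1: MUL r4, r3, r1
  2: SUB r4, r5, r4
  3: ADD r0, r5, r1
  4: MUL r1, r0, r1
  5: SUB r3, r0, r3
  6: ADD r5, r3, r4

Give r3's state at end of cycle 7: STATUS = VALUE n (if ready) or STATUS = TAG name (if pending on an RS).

cycle 1: issue SUB r3<-Add1 // r0:5,r1:4,r2:4,r3:Add1,r4:9,r5:6
cycle 2: issue MUL r4<-Mul1 // r0:5,r1:4,r2:4,r3:Add1,r4:Mul1,r5:6
cycle 3: issue SUB r4<-Add2 // r0:5,r1:4,r2:4,r3:Add1,r4:Add2,r5:6
cycle 4: CDB Add1=-1; issue ADD r0<-Add1 // r0:Add1,r1:4,r2:4,r3:-1,r4:Add2,r5:6
cycle 5: issue MUL r1<-Mul2 // r0:Add1,r1:Mul2,r2:4,r3:-1,r4:Add2,r5:6
cycle 6: issue SUB r3<-Add3 // r0:Add1,r1:Mul2,r2:4,r3:Add3,r4:Add2,r5:6
cycle 7: CDB Add1=10; issue ADD r5<-Add1 // r0:10,r1:Mul2,r2:4,r3:Add3,r4:Add2,r5:Add1

STATUS = TAG Add3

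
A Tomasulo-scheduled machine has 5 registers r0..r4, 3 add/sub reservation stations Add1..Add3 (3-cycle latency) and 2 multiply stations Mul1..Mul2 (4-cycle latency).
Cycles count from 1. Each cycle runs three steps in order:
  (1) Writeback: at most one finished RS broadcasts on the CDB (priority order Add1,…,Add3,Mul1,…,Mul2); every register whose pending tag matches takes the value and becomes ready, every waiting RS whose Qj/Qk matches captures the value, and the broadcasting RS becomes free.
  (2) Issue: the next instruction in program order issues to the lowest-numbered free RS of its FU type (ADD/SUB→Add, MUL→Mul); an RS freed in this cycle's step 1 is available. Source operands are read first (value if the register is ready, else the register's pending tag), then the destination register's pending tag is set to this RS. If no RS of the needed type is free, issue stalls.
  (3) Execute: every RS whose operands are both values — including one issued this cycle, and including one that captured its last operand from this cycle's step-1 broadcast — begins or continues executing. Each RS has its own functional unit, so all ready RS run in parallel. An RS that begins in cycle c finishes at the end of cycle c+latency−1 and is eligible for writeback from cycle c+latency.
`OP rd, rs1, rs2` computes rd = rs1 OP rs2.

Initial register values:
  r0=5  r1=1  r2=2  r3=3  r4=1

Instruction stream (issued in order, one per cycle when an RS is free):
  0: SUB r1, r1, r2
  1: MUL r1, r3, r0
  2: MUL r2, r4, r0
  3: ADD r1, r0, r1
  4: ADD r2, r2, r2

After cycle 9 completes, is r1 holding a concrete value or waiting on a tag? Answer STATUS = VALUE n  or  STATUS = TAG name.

STATUS = VALUE 20

c1: issue SUB r1<-Add1 | r0:5,r1:Add1,r2:2,r3:3,r4:1
c2: issue MUL r1<-Mul1 | r0:5,r1:Mul1,r2:2,r3:3,r4:1
c3: issue MUL r2<-Mul2 | r0:5,r1:Mul1,r2:Mul2,r3:3,r4:1
c4: CDB Add1=-1; issue ADD r1<-Add1 | r0:5,r1:Add1,r2:Mul2,r3:3,r4:1
c5: issue ADD r2<-Add2 | r0:5,r1:Add1,r2:Add2,r3:3,r4:1
c6: CDB Mul1=15 | r0:5,r1:Add1,r2:Add2,r3:3,r4:1
c7: CDB Mul2=5 | r0:5,r1:Add1,r2:Add2,r3:3,r4:1
c8: - | r0:5,r1:Add1,r2:Add2,r3:3,r4:1
c9: CDB Add1=20 | r0:5,r1:20,r2:Add2,r3:3,r4:1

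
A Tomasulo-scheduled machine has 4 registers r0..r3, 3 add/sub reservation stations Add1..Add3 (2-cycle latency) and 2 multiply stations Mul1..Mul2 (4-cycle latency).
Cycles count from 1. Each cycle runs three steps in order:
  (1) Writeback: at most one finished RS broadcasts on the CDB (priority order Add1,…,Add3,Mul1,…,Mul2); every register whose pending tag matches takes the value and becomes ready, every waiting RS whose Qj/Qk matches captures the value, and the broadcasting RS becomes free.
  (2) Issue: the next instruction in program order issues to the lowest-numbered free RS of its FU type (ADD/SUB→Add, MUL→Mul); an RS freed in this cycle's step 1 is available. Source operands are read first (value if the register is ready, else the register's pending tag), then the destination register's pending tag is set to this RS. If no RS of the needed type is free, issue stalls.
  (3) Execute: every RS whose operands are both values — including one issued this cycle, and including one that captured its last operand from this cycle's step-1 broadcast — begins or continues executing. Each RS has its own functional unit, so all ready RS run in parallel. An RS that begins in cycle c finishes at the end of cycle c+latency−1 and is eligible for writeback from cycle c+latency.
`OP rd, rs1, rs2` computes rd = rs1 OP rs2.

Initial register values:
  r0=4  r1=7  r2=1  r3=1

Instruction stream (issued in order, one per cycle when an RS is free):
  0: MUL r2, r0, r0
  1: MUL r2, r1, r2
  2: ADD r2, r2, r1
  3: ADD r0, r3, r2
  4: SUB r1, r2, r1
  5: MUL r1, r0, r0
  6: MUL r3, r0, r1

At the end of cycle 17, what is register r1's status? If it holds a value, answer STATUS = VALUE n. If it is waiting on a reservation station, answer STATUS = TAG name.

cycle 1: issue MUL r2<-Mul1 // r0:4,r1:7,r2:Mul1,r3:1
cycle 2: issue MUL r2<-Mul2 // r0:4,r1:7,r2:Mul2,r3:1
cycle 3: issue ADD r2<-Add1 // r0:4,r1:7,r2:Add1,r3:1
cycle 4: issue ADD r0<-Add2 // r0:Add2,r1:7,r2:Add1,r3:1
cycle 5: CDB Mul1=16; issue SUB r1<-Add3 // r0:Add2,r1:Add3,r2:Add1,r3:1
cycle 6: issue MUL r1<-Mul1 // r0:Add2,r1:Mul1,r2:Add1,r3:1
cycle 7: stall // r0:Add2,r1:Mul1,r2:Add1,r3:1
cycle 8: stall // r0:Add2,r1:Mul1,r2:Add1,r3:1
cycle 9: CDB Mul2=112; issue MUL r3<-Mul2 // r0:Add2,r1:Mul1,r2:Add1,r3:Mul2
cycle 10: - // r0:Add2,r1:Mul1,r2:Add1,r3:Mul2
cycle 11: CDB Add1=119 // r0:Add2,r1:Mul1,r2:119,r3:Mul2
cycle 12: - // r0:Add2,r1:Mul1,r2:119,r3:Mul2
cycle 13: CDB Add2=120 // r0:120,r1:Mul1,r2:119,r3:Mul2
cycle 14: CDB Add3=112 // r0:120,r1:Mul1,r2:119,r3:Mul2
cycle 15: - // r0:120,r1:Mul1,r2:119,r3:Mul2
cycle 16: - // r0:120,r1:Mul1,r2:119,r3:Mul2
cycle 17: CDB Mul1=14400 // r0:120,r1:14400,r2:119,r3:Mul2

STATUS = VALUE 14400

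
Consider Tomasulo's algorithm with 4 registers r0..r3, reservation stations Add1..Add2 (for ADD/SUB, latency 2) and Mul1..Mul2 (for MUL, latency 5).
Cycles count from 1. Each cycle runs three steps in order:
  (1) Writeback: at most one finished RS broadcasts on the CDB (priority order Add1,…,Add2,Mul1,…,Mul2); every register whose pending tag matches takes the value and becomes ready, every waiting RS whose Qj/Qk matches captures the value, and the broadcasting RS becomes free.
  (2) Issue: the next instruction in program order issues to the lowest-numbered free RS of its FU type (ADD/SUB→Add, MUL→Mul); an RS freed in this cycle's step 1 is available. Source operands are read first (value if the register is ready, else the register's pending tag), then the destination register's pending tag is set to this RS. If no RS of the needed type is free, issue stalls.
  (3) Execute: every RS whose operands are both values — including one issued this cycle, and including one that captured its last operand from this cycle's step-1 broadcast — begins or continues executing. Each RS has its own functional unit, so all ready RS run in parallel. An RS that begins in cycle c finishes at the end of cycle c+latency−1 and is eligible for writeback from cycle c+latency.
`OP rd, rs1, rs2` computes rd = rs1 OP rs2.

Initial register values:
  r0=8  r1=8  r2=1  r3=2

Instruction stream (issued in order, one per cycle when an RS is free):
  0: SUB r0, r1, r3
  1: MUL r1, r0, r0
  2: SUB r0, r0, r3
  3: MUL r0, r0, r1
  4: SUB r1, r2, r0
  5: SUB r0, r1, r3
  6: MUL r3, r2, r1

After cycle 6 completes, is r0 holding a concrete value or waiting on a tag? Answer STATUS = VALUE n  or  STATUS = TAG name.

cycle 1: issue SUB r0<-Add1 // r0:Add1,r1:8,r2:1,r3:2
cycle 2: issue MUL r1<-Mul1 // r0:Add1,r1:Mul1,r2:1,r3:2
cycle 3: CDB Add1=6; issue SUB r0<-Add1 // r0:Add1,r1:Mul1,r2:1,r3:2
cycle 4: issue MUL r0<-Mul2 // r0:Mul2,r1:Mul1,r2:1,r3:2
cycle 5: CDB Add1=4; issue SUB r1<-Add1 // r0:Mul2,r1:Add1,r2:1,r3:2
cycle 6: issue SUB r0<-Add2 // r0:Add2,r1:Add1,r2:1,r3:2

STATUS = TAG Add2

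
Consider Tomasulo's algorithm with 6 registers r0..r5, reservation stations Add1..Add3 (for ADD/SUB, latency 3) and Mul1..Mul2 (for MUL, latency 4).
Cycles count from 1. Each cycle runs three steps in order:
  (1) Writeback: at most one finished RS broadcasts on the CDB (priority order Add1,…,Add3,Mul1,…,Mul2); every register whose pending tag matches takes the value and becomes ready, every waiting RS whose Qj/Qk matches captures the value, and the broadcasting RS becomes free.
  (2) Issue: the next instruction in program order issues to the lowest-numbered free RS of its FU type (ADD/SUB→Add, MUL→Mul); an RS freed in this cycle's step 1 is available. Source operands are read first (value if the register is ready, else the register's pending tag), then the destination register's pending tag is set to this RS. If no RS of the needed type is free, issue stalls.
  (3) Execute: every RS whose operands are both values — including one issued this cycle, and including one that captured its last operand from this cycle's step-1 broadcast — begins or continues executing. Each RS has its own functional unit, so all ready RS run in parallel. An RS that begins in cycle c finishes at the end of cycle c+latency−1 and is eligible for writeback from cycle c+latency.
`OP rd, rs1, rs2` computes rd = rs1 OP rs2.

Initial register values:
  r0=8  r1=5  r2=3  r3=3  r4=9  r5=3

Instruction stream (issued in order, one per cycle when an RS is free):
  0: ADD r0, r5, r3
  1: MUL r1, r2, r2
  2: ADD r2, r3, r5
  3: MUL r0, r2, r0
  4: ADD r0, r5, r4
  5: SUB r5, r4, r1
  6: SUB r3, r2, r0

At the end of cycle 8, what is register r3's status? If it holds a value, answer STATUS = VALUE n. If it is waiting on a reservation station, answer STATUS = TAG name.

c1: issue ADD r0<-Add1 | r0:Add1,r1:5,r2:3,r3:3,r4:9,r5:3
c2: issue MUL r1<-Mul1 | r0:Add1,r1:Mul1,r2:3,r3:3,r4:9,r5:3
c3: issue ADD r2<-Add2 | r0:Add1,r1:Mul1,r2:Add2,r3:3,r4:9,r5:3
c4: CDB Add1=6; issue MUL r0<-Mul2 | r0:Mul2,r1:Mul1,r2:Add2,r3:3,r4:9,r5:3
c5: issue ADD r0<-Add1 | r0:Add1,r1:Mul1,r2:Add2,r3:3,r4:9,r5:3
c6: CDB Add2=6; issue SUB r5<-Add2 | r0:Add1,r1:Mul1,r2:6,r3:3,r4:9,r5:Add2
c7: CDB Mul1=9; issue SUB r3<-Add3 | r0:Add1,r1:9,r2:6,r3:Add3,r4:9,r5:Add2
c8: CDB Add1=12 | r0:12,r1:9,r2:6,r3:Add3,r4:9,r5:Add2

STATUS = TAG Add3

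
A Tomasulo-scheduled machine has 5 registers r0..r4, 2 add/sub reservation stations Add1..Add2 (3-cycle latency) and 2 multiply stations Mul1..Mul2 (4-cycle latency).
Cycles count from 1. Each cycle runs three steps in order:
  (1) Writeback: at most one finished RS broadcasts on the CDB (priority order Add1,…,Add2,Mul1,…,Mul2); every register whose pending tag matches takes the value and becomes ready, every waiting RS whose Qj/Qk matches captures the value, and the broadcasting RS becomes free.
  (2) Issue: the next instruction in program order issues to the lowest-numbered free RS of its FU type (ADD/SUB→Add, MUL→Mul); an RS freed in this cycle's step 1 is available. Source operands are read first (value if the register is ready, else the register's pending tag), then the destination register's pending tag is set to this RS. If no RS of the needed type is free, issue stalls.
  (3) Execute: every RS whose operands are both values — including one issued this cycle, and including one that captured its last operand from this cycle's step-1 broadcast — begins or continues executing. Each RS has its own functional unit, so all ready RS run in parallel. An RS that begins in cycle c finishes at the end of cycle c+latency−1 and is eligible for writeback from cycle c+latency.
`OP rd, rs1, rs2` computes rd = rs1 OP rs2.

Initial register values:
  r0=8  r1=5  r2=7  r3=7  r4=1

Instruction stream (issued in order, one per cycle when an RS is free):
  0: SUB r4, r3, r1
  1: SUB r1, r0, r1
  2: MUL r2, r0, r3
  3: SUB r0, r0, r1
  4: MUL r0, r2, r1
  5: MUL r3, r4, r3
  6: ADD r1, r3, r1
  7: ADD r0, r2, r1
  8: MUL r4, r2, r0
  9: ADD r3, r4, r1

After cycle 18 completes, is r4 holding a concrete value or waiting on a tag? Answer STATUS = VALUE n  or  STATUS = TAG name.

STATUS = TAG Mul1

  c1: issue SUB r4<-Add1  regs: r0:8,r1:5,r2:7,r3:7,r4:Add1
  c2: issue SUB r1<-Add2  regs: r0:8,r1:Add2,r2:7,r3:7,r4:Add1
  c3: issue MUL r2<-Mul1  regs: r0:8,r1:Add2,r2:Mul1,r3:7,r4:Add1
  c4: CDB Add1=2; issue SUB r0<-Add1  regs: r0:Add1,r1:Add2,r2:Mul1,r3:7,r4:2
  c5: CDB Add2=3; issue MUL r0<-Mul2  regs: r0:Mul2,r1:3,r2:Mul1,r3:7,r4:2
  c6: stall  regs: r0:Mul2,r1:3,r2:Mul1,r3:7,r4:2
  c7: CDB Mul1=56; issue MUL r3<-Mul1  regs: r0:Mul2,r1:3,r2:56,r3:Mul1,r4:2
  c8: CDB Add1=5; issue ADD r1<-Add1  regs: r0:Mul2,r1:Add1,r2:56,r3:Mul1,r4:2
  c9: issue ADD r0<-Add2  regs: r0:Add2,r1:Add1,r2:56,r3:Mul1,r4:2
  c10: stall  regs: r0:Add2,r1:Add1,r2:56,r3:Mul1,r4:2
  c11: CDB Mul1=14; issue MUL r4<-Mul1  regs: r0:Add2,r1:Add1,r2:56,r3:14,r4:Mul1
  c12: CDB Mul2=168; stall  regs: r0:Add2,r1:Add1,r2:56,r3:14,r4:Mul1
  c13: stall  regs: r0:Add2,r1:Add1,r2:56,r3:14,r4:Mul1
  c14: CDB Add1=17; issue ADD r3<-Add1  regs: r0:Add2,r1:17,r2:56,r3:Add1,r4:Mul1
  c15: -  regs: r0:Add2,r1:17,r2:56,r3:Add1,r4:Mul1
  c16: -  regs: r0:Add2,r1:17,r2:56,r3:Add1,r4:Mul1
  c17: CDB Add2=73  regs: r0:73,r1:17,r2:56,r3:Add1,r4:Mul1
  c18: -  regs: r0:73,r1:17,r2:56,r3:Add1,r4:Mul1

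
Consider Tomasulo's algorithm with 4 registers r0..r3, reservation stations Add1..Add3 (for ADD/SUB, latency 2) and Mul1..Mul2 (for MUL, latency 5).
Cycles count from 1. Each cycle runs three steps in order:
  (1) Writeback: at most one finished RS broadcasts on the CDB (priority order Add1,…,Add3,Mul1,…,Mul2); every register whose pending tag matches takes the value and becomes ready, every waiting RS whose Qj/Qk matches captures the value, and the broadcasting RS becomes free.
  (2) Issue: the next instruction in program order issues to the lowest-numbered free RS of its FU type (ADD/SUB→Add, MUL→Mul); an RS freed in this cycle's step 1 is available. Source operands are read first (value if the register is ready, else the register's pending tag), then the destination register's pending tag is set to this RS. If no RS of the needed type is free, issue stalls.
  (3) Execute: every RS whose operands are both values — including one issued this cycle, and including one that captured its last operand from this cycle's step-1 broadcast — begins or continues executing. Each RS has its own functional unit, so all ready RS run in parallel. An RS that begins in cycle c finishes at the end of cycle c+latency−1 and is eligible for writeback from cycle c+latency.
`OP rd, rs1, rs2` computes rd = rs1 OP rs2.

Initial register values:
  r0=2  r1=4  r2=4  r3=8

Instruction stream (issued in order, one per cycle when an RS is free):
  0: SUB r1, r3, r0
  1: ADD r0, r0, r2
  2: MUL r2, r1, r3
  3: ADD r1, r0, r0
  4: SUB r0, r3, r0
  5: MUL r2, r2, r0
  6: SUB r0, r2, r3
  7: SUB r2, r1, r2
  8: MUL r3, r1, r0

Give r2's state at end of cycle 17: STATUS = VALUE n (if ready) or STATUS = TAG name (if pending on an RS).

  c1: issue SUB r1<-Add1  regs: r0:2,r1:Add1,r2:4,r3:8
  c2: issue ADD r0<-Add2  regs: r0:Add2,r1:Add1,r2:4,r3:8
  c3: CDB Add1=6; issue MUL r2<-Mul1  regs: r0:Add2,r1:6,r2:Mul1,r3:8
  c4: CDB Add2=6; issue ADD r1<-Add1  regs: r0:6,r1:Add1,r2:Mul1,r3:8
  c5: issue SUB r0<-Add2  regs: r0:Add2,r1:Add1,r2:Mul1,r3:8
  c6: CDB Add1=12; issue MUL r2<-Mul2  regs: r0:Add2,r1:12,r2:Mul2,r3:8
  c7: CDB Add2=2; issue SUB r0<-Add1  regs: r0:Add1,r1:12,r2:Mul2,r3:8
  c8: CDB Mul1=48; issue SUB r2<-Add2  regs: r0:Add1,r1:12,r2:Add2,r3:8
  c9: issue MUL r3<-Mul1  regs: r0:Add1,r1:12,r2:Add2,r3:Mul1
  c10: -  regs: r0:Add1,r1:12,r2:Add2,r3:Mul1
  c11: -  regs: r0:Add1,r1:12,r2:Add2,r3:Mul1
  c12: -  regs: r0:Add1,r1:12,r2:Add2,r3:Mul1
  c13: CDB Mul2=96  regs: r0:Add1,r1:12,r2:Add2,r3:Mul1
  c14: -  regs: r0:Add1,r1:12,r2:Add2,r3:Mul1
  c15: CDB Add1=88  regs: r0:88,r1:12,r2:Add2,r3:Mul1
  c16: CDB Add2=-84  regs: r0:88,r1:12,r2:-84,r3:Mul1
  c17: -  regs: r0:88,r1:12,r2:-84,r3:Mul1

STATUS = VALUE -84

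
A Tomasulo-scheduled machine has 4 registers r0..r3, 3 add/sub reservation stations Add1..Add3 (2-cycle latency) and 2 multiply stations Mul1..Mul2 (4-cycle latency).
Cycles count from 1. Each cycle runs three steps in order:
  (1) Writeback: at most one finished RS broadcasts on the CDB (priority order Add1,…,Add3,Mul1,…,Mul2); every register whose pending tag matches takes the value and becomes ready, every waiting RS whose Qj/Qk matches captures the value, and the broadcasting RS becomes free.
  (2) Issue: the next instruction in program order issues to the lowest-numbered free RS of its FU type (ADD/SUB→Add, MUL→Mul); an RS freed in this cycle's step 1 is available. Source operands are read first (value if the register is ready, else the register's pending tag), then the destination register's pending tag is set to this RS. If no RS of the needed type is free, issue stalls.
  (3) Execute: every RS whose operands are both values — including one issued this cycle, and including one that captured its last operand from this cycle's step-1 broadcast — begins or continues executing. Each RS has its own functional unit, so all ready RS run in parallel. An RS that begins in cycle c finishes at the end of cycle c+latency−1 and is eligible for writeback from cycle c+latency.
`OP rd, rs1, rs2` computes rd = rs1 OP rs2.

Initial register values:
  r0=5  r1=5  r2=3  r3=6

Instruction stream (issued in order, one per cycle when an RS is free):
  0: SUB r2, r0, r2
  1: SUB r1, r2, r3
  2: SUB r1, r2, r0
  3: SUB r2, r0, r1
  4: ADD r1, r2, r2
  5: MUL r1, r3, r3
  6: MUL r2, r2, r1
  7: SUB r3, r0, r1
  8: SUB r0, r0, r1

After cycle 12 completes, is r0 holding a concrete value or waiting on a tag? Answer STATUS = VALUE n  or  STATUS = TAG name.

c1: issue SUB r2<-Add1 | r0:5,r1:5,r2:Add1,r3:6
c2: issue SUB r1<-Add2 | r0:5,r1:Add2,r2:Add1,r3:6
c3: CDB Add1=2; issue SUB r1<-Add1 | r0:5,r1:Add1,r2:2,r3:6
c4: issue SUB r2<-Add3 | r0:5,r1:Add1,r2:Add3,r3:6
c5: CDB Add1=-3; issue ADD r1<-Add1 | r0:5,r1:Add1,r2:Add3,r3:6
c6: CDB Add2=-4; issue MUL r1<-Mul1 | r0:5,r1:Mul1,r2:Add3,r3:6
c7: CDB Add3=8; issue MUL r2<-Mul2 | r0:5,r1:Mul1,r2:Mul2,r3:6
c8: issue SUB r3<-Add2 | r0:5,r1:Mul1,r2:Mul2,r3:Add2
c9: CDB Add1=16; issue SUB r0<-Add1 | r0:Add1,r1:Mul1,r2:Mul2,r3:Add2
c10: CDB Mul1=36 | r0:Add1,r1:36,r2:Mul2,r3:Add2
c11: - | r0:Add1,r1:36,r2:Mul2,r3:Add2
c12: CDB Add1=-31 | r0:-31,r1:36,r2:Mul2,r3:Add2

STATUS = VALUE -31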